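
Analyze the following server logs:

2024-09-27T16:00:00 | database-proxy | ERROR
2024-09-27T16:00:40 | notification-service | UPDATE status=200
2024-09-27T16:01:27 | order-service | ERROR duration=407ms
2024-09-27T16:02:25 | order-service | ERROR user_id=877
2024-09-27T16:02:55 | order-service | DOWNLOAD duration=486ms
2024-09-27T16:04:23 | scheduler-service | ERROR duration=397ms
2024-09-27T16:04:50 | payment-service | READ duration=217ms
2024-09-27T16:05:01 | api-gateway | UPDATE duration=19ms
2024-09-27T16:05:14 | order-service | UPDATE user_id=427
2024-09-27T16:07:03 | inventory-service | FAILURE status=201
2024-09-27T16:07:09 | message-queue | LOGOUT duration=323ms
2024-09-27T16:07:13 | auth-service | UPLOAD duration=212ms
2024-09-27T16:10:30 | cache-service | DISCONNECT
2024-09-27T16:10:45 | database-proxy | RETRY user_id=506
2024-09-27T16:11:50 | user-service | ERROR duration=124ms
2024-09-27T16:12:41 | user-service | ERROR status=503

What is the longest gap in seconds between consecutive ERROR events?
447

To find the longest gap:

1. Extract all ERROR events in chronological order
2. Calculate time differences between consecutive events
3. Find the maximum difference
4. Longest gap: 447 seconds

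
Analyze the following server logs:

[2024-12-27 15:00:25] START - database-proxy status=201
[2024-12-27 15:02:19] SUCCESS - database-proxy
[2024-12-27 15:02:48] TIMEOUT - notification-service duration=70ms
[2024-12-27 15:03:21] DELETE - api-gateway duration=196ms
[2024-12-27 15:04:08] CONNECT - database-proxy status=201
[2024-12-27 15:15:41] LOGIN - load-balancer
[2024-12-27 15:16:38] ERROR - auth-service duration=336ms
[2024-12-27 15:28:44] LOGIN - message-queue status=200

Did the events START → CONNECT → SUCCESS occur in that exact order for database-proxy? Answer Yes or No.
No

To verify sequence order:

1. Find all events in sequence START → CONNECT → SUCCESS for database-proxy
2. Extract their timestamps
3. Check if timestamps are in ascending order
4. Result: No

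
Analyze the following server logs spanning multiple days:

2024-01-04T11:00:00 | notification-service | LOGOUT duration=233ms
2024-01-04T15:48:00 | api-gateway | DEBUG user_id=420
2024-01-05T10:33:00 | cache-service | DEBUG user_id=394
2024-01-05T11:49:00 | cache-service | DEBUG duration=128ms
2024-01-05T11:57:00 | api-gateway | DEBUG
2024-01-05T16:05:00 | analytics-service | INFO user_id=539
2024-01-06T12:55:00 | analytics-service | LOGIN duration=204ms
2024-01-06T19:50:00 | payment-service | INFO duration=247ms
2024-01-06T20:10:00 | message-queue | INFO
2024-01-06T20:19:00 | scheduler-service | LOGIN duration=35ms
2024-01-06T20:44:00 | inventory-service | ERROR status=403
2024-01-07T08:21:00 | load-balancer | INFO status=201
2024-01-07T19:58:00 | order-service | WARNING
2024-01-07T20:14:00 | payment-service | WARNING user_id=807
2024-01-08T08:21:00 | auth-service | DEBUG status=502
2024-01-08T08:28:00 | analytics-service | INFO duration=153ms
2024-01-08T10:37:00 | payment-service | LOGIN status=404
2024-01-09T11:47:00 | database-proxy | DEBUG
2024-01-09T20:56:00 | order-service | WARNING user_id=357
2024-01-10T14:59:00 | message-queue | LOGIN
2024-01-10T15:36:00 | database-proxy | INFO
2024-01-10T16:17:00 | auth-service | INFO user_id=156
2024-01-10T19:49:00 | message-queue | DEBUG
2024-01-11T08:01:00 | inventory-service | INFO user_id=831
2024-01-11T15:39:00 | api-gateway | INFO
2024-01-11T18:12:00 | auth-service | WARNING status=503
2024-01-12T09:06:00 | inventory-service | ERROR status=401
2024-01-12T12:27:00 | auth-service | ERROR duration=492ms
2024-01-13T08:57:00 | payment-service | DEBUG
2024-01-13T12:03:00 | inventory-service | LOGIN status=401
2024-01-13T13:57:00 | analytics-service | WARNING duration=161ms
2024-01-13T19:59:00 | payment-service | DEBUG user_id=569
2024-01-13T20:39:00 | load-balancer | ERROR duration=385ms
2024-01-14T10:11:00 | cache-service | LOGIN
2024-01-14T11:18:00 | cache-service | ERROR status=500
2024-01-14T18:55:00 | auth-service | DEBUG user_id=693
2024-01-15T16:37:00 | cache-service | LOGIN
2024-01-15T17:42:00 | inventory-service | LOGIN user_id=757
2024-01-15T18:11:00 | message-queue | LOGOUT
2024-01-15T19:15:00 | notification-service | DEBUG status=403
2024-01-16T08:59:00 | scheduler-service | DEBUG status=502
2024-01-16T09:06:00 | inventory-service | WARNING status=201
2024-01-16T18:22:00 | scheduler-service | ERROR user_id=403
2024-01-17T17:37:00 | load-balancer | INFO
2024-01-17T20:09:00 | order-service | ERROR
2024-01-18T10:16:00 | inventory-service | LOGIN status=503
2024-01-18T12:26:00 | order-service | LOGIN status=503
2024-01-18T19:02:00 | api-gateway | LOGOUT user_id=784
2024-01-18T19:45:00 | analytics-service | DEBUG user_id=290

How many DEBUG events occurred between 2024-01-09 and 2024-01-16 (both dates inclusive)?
7

To filter by date range:

1. Date range: 2024-01-09 through 2024-01-16, both dates inclusive
2. Filter for DEBUG events whose date falls in this range
3. Count matching events: 7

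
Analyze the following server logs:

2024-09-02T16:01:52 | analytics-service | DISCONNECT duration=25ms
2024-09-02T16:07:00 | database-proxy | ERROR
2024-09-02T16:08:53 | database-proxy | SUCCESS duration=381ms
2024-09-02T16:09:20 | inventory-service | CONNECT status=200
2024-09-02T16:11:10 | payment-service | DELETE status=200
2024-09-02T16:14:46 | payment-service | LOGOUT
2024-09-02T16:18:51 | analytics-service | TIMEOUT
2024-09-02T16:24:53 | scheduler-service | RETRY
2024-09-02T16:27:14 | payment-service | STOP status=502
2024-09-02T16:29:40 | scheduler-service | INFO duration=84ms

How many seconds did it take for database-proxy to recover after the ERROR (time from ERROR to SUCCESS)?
113

To calculate recovery time:

1. Find ERROR event for database-proxy: 2024-09-02T16:07:00
2. Find next SUCCESS event for database-proxy: 2024-09-02T16:08:53
3. Recovery time: 2024-09-02T16:08:53 - 2024-09-02T16:07:00 = 113 seconds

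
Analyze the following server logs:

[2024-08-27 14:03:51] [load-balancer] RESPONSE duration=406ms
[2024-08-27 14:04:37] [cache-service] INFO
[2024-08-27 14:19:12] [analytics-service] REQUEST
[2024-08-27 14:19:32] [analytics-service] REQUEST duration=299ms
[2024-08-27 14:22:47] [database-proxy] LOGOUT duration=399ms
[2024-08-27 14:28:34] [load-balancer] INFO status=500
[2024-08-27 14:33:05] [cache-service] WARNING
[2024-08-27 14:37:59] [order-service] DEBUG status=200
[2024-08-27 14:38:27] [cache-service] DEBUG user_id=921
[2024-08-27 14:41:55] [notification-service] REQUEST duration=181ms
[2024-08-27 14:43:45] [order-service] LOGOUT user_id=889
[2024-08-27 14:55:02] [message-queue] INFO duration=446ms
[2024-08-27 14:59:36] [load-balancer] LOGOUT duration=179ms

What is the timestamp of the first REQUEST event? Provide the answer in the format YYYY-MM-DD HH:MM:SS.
2024-08-27 14:19:12

To find the first event:

1. Filter for all REQUEST events
2. Sort by timestamp
3. Select the first one
4. Timestamp: 2024-08-27 14:19:12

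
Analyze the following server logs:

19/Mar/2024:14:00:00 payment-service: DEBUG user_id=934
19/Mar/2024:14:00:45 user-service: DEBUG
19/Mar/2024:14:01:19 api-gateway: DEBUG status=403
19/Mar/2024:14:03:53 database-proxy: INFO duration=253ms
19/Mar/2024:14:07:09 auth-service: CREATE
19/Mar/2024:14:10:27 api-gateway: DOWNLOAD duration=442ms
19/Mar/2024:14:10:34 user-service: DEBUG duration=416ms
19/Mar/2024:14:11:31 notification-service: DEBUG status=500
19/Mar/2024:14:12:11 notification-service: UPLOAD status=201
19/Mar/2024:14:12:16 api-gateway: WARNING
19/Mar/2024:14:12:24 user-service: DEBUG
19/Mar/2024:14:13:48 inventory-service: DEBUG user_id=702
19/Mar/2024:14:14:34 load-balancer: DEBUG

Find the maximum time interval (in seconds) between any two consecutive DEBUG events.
555

To find the longest gap:

1. Extract all DEBUG events in chronological order
2. Calculate time differences between consecutive events
3. Find the maximum difference
4. Longest gap: 555 seconds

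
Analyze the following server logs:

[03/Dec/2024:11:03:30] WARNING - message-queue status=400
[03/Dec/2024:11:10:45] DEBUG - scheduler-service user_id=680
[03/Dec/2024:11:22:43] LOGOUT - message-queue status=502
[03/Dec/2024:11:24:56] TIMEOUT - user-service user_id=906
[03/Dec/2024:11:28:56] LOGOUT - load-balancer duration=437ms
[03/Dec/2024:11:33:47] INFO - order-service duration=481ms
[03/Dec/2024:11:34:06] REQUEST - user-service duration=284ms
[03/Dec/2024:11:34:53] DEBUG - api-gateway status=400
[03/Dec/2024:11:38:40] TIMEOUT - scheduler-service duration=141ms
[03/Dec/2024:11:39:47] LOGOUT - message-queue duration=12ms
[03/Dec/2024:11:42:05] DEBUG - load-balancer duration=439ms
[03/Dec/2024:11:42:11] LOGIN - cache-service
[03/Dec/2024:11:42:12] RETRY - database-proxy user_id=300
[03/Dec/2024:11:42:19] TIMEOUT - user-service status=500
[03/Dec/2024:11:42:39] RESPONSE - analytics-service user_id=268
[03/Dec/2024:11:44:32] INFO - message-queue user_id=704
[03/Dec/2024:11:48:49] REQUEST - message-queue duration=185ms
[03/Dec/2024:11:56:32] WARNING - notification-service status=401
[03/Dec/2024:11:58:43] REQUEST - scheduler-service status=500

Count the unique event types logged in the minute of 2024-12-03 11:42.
5

To count unique event types:

1. Filter events in the minute starting at 2024-12-03 11:42
2. Extract event types from matching entries
3. Count unique types: 5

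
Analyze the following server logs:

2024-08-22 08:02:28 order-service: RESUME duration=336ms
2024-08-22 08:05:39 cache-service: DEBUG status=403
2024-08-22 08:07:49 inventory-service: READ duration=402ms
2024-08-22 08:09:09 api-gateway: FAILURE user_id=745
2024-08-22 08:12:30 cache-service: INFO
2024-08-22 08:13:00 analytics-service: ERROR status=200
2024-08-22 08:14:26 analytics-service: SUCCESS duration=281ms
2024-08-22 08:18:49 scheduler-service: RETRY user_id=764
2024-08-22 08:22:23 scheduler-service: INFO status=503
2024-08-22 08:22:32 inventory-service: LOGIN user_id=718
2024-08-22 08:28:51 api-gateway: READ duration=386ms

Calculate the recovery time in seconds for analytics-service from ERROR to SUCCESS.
86

To calculate recovery time:

1. Find ERROR event for analytics-service: 2024-08-22 08:13:00
2. Find next SUCCESS event for analytics-service: 2024-08-22 08:14:26
3. Recovery time: 2024-08-22 08:14:26 - 2024-08-22 08:13:00 = 86 seconds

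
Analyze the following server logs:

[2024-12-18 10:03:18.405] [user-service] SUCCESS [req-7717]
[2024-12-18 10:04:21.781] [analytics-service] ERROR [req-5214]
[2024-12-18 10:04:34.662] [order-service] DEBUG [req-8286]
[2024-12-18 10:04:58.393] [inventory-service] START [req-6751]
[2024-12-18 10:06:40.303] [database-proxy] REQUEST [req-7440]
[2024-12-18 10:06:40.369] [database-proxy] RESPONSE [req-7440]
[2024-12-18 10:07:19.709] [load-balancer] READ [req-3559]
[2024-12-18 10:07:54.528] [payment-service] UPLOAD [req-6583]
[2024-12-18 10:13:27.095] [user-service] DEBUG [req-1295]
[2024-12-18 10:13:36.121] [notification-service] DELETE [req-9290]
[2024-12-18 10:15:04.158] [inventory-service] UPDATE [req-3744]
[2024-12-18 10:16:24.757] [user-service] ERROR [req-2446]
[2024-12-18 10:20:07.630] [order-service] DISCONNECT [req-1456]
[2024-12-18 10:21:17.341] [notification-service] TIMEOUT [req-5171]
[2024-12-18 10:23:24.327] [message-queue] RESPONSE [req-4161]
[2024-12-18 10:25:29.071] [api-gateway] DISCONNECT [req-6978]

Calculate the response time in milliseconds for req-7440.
66

To calculate latency:

1. Find REQUEST with id req-7440: 2024-12-18 10:06:40.303
2. Find RESPONSE with id req-7440: 2024-12-18 10:06:40.369
3. Latency: 2024-12-18 10:06:40.369 - 2024-12-18 10:06:40.303 = 66ms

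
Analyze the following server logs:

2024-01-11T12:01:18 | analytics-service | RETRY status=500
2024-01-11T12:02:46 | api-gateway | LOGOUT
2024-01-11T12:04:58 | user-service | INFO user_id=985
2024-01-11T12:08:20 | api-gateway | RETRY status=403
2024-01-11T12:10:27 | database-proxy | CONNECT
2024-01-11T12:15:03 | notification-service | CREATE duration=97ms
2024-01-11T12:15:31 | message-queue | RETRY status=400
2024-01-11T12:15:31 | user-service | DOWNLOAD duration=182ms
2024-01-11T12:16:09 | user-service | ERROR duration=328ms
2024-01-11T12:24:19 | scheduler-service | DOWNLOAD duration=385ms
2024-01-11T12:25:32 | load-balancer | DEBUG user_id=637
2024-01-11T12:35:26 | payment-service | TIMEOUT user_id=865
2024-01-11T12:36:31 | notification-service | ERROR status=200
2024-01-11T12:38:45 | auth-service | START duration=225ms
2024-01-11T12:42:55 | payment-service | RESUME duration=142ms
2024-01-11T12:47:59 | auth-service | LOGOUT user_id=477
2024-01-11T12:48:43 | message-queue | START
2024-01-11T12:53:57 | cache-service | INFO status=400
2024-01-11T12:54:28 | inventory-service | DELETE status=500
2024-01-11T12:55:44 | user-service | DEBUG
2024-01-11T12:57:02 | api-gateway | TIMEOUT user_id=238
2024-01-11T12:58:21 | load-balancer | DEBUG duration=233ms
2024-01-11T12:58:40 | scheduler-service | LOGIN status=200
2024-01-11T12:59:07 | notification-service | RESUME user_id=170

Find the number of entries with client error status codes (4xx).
3

To find matching entries:

1. Pattern to match: client error status codes (4xx)
2. Scan each log entry for the pattern
3. Count matches: 3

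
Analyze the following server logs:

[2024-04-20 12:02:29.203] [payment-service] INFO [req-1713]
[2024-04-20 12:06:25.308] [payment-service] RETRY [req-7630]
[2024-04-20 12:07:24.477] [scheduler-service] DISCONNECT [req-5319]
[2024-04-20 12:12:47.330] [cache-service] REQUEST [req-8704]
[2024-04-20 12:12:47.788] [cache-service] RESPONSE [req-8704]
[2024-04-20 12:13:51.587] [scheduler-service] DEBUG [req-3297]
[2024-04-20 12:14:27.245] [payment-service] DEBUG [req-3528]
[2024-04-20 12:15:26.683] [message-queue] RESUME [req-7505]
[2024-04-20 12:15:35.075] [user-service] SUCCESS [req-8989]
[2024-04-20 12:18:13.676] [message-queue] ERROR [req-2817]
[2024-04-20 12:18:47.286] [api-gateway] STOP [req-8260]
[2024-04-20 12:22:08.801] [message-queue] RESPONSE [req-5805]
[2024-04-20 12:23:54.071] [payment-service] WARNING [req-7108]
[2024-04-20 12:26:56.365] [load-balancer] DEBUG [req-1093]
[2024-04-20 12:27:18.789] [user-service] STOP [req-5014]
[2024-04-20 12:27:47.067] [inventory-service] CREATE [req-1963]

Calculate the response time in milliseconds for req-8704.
458

To calculate latency:

1. Find REQUEST with id req-8704: 2024-04-20 12:12:47.330
2. Find RESPONSE with id req-8704: 2024-04-20 12:12:47.788
3. Latency: 2024-04-20 12:12:47.788 - 2024-04-20 12:12:47.330 = 458ms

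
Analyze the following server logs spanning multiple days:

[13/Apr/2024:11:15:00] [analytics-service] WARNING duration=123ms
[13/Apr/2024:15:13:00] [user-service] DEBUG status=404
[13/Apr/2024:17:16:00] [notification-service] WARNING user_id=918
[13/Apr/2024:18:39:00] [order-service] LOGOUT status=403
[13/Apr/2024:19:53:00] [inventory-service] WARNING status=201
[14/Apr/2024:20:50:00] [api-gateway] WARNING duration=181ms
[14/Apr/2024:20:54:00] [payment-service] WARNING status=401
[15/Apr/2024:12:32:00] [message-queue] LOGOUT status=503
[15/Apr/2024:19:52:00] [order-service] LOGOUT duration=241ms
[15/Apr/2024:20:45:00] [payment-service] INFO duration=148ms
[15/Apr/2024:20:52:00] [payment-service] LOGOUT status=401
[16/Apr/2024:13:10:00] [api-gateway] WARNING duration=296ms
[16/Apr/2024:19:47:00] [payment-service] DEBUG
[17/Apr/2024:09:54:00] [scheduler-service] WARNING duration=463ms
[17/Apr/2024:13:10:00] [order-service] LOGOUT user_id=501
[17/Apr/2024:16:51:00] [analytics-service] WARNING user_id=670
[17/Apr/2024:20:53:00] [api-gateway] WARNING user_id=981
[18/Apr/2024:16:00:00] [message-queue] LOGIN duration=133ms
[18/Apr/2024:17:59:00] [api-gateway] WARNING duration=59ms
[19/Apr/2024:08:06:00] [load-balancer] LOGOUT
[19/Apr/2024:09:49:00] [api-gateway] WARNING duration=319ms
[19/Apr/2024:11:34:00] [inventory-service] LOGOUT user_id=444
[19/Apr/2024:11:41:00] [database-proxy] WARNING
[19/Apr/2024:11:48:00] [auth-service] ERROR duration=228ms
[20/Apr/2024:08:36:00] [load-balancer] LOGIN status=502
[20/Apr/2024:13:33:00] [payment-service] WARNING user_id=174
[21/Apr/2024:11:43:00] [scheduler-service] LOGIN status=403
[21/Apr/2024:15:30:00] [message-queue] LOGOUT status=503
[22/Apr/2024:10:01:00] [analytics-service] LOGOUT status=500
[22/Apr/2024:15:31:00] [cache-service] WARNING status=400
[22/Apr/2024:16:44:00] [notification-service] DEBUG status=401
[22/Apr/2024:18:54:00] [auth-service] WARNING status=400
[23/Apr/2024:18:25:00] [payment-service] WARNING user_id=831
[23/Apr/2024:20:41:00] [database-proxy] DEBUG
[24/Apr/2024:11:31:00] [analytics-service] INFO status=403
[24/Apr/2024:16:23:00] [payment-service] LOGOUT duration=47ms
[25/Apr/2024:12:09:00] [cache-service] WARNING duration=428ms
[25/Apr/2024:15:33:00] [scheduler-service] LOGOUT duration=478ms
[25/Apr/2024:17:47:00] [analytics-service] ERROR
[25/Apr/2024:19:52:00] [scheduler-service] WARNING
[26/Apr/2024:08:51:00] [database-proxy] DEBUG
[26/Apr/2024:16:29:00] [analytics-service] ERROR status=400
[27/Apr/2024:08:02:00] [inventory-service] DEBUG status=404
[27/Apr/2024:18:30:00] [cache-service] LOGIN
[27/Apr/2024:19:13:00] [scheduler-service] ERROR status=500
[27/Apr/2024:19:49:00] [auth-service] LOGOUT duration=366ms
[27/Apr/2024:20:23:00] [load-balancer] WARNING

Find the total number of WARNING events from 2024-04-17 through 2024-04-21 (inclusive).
7

To filter by date range:

1. Date range: 2024-04-17 through 2024-04-21, both dates inclusive
2. Filter for WARNING events whose date falls in this range
3. Count matching events: 7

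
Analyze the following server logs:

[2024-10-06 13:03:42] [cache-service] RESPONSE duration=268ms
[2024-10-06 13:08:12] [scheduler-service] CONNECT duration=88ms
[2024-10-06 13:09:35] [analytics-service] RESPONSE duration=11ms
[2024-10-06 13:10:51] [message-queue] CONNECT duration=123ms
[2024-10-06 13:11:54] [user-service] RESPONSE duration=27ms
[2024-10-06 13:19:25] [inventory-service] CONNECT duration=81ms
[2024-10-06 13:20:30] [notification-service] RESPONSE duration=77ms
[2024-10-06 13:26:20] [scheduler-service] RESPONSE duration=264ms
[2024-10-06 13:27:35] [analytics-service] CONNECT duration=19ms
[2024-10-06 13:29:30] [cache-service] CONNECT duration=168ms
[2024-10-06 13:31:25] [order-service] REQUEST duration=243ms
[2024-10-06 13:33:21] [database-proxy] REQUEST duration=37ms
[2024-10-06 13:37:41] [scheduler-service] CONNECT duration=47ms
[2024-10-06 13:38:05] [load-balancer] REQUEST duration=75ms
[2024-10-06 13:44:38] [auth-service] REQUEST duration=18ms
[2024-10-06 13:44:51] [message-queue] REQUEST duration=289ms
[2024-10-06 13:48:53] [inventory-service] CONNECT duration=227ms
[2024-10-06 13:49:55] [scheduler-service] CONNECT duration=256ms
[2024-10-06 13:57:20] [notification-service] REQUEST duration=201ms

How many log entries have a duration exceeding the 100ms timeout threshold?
9

To count timeouts:

1. Threshold: 100ms
2. Extract duration from each log entry
3. Count entries where duration > 100
4. Timeout count: 9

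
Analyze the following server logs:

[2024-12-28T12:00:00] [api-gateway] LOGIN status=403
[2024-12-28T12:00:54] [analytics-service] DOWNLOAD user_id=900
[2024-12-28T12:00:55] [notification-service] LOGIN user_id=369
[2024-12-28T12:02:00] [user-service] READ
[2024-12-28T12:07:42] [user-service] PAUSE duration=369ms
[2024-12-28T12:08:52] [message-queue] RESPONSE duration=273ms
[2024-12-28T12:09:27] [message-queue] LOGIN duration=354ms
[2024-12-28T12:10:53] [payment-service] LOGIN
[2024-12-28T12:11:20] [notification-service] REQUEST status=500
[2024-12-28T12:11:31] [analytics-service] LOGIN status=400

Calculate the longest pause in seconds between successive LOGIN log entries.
512

To find the longest gap:

1. Extract all LOGIN events in chronological order
2. Calculate time differences between consecutive events
3. Find the maximum difference
4. Longest gap: 512 seconds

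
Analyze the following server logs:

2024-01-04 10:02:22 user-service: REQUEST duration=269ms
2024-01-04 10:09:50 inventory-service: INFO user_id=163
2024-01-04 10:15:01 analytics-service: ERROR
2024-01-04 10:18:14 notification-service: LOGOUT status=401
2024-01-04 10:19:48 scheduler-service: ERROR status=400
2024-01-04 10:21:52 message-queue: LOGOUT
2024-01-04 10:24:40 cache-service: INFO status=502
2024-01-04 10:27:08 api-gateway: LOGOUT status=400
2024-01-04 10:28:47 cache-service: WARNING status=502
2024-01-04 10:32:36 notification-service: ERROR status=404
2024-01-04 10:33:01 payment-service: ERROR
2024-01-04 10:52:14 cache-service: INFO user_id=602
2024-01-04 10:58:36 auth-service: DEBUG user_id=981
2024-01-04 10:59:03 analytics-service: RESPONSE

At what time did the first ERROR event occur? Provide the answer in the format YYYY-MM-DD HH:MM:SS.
2024-01-04 10:15:01

To find the first event:

1. Filter for all ERROR events
2. Sort by timestamp
3. Select the first one
4. Timestamp: 2024-01-04 10:15:01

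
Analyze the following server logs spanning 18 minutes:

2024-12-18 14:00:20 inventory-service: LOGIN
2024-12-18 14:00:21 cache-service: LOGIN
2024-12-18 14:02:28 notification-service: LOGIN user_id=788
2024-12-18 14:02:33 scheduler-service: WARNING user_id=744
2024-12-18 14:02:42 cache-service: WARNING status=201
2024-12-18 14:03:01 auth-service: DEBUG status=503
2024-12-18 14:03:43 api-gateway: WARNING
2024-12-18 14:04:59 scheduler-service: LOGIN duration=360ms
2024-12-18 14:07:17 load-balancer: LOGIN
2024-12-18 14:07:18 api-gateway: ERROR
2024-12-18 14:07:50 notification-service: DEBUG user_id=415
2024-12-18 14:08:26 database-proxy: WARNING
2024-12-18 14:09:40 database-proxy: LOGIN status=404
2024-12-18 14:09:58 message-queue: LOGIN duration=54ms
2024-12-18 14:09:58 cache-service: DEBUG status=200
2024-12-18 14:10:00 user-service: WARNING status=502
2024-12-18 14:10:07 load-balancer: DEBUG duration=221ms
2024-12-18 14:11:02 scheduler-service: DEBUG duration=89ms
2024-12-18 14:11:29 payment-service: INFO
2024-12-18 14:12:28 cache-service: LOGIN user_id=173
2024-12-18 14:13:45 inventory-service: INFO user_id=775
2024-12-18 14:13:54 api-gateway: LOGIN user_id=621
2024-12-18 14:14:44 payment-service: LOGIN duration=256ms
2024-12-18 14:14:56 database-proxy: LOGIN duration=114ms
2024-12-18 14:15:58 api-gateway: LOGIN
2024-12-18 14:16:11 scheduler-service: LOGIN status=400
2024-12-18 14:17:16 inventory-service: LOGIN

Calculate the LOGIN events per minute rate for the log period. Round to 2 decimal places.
0.78

To calculate the rate:

1. Count total LOGIN events: 14
2. Total time period: 18 minutes
3. Rate = 14 / 18 = 0.78 events per minute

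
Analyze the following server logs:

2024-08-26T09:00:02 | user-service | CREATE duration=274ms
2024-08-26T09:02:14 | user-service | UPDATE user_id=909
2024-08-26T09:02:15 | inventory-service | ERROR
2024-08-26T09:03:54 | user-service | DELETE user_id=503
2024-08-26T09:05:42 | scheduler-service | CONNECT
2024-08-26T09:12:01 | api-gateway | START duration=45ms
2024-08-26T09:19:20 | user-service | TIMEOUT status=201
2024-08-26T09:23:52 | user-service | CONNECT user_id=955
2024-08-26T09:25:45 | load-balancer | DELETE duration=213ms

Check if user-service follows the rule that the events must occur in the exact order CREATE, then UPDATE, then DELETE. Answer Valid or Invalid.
Valid

To validate ordering:

1. Required order: CREATE → UPDATE → DELETE
2. Rule: the events must occur in the exact order CREATE, then UPDATE, then DELETE
3. Check actual order of events for user-service
4. Result: Valid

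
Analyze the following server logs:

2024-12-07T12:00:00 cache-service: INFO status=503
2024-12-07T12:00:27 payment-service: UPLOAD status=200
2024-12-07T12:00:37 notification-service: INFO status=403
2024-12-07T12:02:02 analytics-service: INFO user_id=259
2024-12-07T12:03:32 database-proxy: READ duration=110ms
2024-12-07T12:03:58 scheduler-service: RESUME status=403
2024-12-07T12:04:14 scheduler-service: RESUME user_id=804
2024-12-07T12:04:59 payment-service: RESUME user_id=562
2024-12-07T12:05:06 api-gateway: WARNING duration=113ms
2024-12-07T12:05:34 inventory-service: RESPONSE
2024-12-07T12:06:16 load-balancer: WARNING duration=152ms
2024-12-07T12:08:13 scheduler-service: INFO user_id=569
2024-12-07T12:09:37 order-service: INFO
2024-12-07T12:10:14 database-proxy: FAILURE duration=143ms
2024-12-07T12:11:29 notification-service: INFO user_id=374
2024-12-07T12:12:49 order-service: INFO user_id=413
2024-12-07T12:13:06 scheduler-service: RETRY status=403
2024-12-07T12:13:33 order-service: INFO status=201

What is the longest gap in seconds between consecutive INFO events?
371

To find the longest gap:

1. Extract all INFO events in chronological order
2. Calculate time differences between consecutive events
3. Find the maximum difference
4. Longest gap: 371 seconds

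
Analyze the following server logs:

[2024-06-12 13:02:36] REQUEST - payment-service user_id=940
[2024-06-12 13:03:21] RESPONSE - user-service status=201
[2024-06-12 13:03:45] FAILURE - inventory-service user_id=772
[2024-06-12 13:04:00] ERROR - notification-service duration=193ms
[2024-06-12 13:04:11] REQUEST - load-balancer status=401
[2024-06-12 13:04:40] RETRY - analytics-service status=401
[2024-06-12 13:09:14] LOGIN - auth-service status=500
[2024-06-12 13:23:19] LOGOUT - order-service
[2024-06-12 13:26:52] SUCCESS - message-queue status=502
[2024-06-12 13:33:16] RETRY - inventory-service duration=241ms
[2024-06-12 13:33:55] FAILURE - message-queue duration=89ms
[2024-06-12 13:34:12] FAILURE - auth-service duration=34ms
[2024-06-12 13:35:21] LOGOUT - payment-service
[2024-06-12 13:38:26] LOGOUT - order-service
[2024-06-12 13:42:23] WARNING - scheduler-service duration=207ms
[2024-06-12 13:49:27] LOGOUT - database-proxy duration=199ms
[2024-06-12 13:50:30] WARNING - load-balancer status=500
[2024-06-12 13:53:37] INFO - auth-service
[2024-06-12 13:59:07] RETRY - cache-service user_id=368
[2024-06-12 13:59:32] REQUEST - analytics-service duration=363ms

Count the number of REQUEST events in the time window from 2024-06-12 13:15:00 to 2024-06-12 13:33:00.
0

To count events in the time window:

1. Window boundaries: 2024-06-12 13:15:00 to 2024-06-12 13:33:00
2. Filter for REQUEST events within this window
3. Count matching events: 0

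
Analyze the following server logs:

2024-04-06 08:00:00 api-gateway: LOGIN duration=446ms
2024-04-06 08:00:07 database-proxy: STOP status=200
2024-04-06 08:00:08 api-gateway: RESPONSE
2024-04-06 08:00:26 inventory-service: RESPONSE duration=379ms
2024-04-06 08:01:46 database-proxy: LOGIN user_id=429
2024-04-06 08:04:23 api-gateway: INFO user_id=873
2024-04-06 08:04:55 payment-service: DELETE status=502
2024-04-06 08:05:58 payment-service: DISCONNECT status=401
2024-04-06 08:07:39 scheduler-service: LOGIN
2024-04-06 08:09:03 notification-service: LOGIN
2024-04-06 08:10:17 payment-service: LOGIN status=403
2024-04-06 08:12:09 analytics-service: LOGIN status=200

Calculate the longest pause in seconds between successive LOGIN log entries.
353

To find the longest gap:

1. Extract all LOGIN events in chronological order
2. Calculate time differences between consecutive events
3. Find the maximum difference
4. Longest gap: 353 seconds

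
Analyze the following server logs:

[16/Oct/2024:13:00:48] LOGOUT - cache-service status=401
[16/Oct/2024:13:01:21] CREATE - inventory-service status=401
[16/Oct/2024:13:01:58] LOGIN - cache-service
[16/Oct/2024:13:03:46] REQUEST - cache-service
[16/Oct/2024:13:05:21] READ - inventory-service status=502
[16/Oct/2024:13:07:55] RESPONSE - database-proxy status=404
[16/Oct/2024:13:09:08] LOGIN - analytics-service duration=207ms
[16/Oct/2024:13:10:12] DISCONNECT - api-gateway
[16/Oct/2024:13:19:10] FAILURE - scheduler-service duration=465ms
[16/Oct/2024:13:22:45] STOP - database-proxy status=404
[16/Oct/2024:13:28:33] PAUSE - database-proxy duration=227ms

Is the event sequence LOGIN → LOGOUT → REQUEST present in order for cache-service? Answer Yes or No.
No

To verify sequence order:

1. Find all events in sequence LOGIN → LOGOUT → REQUEST for cache-service
2. Extract their timestamps
3. Check if timestamps are in ascending order
4. Result: No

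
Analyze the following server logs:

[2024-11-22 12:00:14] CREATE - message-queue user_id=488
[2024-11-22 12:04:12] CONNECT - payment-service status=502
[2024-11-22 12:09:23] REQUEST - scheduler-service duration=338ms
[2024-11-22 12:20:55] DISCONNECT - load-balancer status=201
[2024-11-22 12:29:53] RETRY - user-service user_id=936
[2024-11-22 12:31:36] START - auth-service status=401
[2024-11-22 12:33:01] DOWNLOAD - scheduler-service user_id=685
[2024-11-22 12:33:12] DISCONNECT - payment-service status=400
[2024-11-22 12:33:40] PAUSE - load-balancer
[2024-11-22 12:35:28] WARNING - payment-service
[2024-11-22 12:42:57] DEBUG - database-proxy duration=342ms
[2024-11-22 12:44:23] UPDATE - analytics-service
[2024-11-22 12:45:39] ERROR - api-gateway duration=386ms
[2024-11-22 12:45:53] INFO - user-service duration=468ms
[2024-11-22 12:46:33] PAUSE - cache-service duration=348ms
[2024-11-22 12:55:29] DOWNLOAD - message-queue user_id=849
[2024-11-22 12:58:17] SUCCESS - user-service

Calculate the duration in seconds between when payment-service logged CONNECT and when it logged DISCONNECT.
1740

To find the time between events:

1. Locate the first CONNECT event for payment-service: 2024-11-22 12:04:12
2. Locate the first DISCONNECT event for payment-service: 2024-11-22 12:33:12
3. Calculate the difference: 2024-11-22 12:33:12 - 2024-11-22 12:04:12 = 1740 seconds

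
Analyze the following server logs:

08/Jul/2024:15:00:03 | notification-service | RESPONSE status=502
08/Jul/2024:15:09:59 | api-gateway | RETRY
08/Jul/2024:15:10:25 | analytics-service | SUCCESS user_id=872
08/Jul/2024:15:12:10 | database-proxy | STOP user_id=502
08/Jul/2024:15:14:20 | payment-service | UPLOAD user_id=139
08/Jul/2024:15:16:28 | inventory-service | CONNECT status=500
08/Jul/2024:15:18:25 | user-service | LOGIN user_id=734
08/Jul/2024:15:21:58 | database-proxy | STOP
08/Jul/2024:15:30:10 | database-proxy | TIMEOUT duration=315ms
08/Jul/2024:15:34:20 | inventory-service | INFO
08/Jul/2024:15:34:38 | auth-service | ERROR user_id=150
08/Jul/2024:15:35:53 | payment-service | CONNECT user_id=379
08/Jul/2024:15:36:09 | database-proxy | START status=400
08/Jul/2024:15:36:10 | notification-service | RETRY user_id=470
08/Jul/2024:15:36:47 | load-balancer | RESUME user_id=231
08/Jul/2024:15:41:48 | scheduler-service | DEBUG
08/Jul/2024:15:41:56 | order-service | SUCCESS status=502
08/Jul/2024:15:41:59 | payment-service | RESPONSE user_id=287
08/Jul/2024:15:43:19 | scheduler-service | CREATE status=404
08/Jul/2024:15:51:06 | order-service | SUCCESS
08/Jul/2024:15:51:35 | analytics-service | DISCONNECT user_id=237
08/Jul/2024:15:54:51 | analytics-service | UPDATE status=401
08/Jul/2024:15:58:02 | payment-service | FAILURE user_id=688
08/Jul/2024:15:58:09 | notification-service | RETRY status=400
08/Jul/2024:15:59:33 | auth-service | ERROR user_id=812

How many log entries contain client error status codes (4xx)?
4

To find matching entries:

1. Pattern to match: client error status codes (4xx)
2. Scan each log entry for the pattern
3. Count matches: 4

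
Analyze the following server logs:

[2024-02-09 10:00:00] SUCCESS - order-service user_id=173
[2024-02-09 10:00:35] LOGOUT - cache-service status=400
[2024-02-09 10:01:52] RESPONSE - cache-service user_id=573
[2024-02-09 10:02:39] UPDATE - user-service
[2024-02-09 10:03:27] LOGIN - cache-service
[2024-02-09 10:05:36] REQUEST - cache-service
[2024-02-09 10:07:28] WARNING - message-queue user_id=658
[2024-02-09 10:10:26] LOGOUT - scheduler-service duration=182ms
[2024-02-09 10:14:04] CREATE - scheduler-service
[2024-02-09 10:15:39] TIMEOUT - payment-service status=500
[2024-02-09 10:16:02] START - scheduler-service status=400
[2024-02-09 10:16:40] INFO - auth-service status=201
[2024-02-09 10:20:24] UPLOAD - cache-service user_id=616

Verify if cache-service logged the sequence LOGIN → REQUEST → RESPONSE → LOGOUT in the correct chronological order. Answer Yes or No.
No

To verify sequence order:

1. Find all events in sequence LOGIN → REQUEST → RESPONSE → LOGOUT for cache-service
2. Extract their timestamps
3. Check if timestamps are in ascending order
4. Result: No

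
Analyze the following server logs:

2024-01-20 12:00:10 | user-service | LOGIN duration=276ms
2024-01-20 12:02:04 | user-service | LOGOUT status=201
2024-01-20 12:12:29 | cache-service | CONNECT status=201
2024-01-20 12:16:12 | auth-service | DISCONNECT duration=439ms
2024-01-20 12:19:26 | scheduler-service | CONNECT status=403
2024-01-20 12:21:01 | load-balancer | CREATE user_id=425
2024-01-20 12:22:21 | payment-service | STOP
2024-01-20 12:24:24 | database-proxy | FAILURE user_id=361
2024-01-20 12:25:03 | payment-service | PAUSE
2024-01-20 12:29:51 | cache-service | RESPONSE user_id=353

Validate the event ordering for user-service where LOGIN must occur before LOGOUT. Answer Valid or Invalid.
Valid

To validate ordering:

1. Required order: LOGIN → LOGOUT
2. Rule: LOGIN must occur before LOGOUT
3. Check actual order of events for user-service
4. Result: Valid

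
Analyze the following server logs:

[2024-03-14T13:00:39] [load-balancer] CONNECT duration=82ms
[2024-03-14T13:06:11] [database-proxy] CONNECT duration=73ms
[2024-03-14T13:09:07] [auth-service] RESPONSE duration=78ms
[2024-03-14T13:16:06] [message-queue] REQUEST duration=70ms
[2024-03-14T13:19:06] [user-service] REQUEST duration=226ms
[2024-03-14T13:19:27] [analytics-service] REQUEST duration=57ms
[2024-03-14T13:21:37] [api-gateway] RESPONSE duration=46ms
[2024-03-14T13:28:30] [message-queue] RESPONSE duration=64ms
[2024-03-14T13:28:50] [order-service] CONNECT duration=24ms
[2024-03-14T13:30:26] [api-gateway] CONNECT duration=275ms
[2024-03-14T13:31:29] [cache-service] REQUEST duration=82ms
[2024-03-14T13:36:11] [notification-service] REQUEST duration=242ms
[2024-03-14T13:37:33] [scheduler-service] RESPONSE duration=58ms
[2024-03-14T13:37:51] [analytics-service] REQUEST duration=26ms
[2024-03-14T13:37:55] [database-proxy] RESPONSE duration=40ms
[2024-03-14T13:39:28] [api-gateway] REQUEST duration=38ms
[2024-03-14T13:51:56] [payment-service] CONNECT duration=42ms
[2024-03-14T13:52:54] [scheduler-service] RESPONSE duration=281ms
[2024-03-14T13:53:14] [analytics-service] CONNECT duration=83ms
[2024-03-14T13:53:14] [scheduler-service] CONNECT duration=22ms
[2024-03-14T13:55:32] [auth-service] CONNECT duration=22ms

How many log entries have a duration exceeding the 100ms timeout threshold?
4

To count timeouts:

1. Threshold: 100ms
2. Extract duration from each log entry
3. Count entries where duration > 100
4. Timeout count: 4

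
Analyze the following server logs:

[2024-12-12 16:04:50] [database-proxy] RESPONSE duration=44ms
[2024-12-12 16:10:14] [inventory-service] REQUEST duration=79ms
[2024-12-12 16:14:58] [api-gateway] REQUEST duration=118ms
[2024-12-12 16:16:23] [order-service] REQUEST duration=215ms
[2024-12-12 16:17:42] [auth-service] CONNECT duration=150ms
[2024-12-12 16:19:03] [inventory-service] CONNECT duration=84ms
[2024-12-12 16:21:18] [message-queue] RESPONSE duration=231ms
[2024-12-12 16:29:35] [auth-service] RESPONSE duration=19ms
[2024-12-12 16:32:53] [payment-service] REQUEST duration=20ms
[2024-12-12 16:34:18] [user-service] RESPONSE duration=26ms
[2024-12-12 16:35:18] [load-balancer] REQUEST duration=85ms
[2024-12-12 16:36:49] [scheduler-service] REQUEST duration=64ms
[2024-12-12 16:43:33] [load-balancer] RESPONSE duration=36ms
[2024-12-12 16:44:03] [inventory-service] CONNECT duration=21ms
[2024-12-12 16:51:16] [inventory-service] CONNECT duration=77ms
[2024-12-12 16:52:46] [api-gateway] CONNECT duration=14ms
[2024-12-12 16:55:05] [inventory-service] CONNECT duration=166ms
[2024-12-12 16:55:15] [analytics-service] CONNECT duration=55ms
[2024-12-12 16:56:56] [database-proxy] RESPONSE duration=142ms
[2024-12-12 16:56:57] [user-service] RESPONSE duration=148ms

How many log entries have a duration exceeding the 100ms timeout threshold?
7

To count timeouts:

1. Threshold: 100ms
2. Extract duration from each log entry
3. Count entries where duration > 100
4. Timeout count: 7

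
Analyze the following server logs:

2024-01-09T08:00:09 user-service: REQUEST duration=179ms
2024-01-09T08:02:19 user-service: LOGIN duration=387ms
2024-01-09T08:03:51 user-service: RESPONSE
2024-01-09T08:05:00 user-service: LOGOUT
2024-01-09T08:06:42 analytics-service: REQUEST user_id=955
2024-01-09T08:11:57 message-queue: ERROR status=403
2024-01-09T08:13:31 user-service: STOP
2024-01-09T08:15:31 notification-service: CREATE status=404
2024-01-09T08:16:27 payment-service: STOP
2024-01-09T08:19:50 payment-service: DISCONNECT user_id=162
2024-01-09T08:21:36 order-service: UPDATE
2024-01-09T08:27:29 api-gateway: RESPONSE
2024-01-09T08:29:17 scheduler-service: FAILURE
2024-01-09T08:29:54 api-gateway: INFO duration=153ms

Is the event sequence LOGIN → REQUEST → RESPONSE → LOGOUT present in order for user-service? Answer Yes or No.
No

To verify sequence order:

1. Find all events in sequence LOGIN → REQUEST → RESPONSE → LOGOUT for user-service
2. Extract their timestamps
3. Check if timestamps are in ascending order
4. Result: No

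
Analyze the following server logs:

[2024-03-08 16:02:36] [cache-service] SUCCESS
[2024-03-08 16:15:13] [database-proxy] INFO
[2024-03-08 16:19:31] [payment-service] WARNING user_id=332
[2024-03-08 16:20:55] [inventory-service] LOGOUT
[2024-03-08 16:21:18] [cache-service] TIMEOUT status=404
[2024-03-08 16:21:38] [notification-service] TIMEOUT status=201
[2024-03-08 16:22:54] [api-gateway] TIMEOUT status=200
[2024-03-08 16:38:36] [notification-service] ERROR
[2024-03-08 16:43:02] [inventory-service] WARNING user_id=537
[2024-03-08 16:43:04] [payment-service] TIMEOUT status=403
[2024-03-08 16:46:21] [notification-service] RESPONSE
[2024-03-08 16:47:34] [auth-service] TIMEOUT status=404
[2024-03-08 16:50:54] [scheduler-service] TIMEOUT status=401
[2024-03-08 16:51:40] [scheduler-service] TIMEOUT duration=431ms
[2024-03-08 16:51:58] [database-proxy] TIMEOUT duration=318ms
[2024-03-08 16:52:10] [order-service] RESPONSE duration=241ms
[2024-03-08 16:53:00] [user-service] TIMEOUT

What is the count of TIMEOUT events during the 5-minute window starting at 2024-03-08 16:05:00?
0

To count events in the time window:

1. Window boundaries: 2024-03-08 16:05:00 to 2024-03-08 16:10:00
2. Filter for TIMEOUT events within this window
3. Count matching events: 0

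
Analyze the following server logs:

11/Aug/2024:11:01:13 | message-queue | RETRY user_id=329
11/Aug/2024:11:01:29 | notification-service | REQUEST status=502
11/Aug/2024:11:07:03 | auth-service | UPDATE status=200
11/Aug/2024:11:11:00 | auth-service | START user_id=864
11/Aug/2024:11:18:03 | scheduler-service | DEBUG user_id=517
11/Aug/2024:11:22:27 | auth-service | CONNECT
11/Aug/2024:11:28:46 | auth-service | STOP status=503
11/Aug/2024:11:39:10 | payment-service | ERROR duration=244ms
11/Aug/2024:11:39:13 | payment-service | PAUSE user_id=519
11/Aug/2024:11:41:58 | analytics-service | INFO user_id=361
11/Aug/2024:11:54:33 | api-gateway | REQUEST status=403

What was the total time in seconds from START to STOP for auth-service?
1066

To calculate state duration:

1. Find START event for auth-service: 11/Aug/2024:11:11:00
2. Find STOP event for auth-service: 11/Aug/2024:11:28:46
3. Calculate duration: 11/Aug/2024:11:28:46 - 11/Aug/2024:11:11:00 = 1066 seconds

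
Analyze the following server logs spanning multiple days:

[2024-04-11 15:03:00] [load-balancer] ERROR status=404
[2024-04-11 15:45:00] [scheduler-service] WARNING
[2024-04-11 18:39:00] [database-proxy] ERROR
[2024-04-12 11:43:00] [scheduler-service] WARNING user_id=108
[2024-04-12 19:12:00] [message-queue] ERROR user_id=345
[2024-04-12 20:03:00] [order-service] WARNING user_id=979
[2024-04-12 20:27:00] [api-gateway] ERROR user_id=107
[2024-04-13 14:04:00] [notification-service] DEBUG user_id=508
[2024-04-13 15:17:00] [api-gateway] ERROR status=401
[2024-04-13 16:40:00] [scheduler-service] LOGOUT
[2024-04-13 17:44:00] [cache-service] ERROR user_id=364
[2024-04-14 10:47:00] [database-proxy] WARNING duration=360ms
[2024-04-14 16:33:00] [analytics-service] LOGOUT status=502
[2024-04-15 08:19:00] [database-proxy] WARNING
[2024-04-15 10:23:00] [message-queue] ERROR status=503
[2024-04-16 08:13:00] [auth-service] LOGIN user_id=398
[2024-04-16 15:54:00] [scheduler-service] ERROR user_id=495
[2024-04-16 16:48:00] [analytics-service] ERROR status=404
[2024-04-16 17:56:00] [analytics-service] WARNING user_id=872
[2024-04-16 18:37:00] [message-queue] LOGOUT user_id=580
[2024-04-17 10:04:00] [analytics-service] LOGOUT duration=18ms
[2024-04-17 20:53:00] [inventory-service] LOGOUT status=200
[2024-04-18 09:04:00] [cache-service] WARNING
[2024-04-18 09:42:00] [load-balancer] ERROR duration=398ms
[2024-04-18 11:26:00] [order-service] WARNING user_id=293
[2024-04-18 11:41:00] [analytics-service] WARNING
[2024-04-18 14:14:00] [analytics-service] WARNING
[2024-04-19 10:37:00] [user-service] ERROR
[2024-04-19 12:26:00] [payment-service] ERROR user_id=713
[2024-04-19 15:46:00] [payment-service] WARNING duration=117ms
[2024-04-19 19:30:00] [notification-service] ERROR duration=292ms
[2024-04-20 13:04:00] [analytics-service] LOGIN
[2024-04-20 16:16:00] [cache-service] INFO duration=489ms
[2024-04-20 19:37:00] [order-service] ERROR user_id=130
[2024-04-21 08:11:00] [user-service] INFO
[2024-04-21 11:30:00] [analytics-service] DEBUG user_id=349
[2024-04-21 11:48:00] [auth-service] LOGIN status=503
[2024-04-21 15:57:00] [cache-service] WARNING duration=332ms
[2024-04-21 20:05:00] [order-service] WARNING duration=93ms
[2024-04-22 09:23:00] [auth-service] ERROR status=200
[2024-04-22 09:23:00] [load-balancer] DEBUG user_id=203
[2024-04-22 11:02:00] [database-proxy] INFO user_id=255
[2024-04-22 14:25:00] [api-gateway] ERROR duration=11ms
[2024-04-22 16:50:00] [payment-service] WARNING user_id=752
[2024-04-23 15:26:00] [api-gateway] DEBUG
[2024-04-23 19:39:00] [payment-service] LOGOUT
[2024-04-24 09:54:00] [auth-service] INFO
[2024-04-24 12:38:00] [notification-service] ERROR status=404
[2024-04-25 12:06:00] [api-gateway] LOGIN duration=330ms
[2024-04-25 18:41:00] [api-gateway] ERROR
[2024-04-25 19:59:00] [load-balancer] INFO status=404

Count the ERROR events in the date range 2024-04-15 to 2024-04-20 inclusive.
8

To filter by date range:

1. Date range: 2024-04-15 through 2024-04-20, both dates inclusive
2. Filter for ERROR events whose date falls in this range
3. Count matching events: 8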